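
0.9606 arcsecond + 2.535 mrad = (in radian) 0.00254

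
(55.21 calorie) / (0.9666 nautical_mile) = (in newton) 0.129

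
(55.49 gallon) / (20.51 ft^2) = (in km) 0.0001102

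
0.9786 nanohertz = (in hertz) 9.786e-10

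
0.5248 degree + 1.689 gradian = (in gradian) 2.272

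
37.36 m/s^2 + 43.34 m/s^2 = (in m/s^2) 80.7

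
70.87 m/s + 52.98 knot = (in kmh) 353.3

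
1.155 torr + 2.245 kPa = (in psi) 0.3479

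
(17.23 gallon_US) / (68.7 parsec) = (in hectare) 3.077e-24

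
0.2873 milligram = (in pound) 6.334e-07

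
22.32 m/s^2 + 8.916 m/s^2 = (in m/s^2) 31.24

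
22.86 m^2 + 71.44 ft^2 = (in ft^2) 317.5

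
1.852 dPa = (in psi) 2.686e-05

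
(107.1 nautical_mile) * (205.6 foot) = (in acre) 3072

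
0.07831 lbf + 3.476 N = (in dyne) 3.824e+05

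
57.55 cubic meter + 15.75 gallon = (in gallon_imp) 1.267e+04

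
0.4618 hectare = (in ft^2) 4.971e+04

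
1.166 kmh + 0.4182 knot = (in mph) 1.206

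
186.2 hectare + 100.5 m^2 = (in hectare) 186.2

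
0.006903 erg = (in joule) 6.903e-10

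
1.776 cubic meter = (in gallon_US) 469.2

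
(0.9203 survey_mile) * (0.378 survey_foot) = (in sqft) 1837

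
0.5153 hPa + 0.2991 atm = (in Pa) 3.036e+04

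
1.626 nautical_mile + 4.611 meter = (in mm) 3.016e+06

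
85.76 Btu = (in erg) 9.048e+11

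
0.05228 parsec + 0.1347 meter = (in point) 4.573e+18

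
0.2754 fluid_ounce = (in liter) 0.008145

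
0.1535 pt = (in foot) 0.0001777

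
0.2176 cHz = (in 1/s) 0.002176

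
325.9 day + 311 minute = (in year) 0.8935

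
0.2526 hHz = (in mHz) 2.526e+04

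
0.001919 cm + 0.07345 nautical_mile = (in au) 9.093e-10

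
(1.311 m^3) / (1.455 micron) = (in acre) 222.6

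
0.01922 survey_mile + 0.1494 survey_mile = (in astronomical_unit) 1.814e-09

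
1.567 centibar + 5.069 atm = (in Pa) 5.152e+05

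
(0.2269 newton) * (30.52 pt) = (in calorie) 0.0005839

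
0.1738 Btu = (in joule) 183.4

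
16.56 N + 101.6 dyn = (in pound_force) 3.723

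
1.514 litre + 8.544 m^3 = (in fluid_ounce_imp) 3.008e+05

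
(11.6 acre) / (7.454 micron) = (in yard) 6.887e+09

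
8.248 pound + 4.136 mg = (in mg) 3.741e+06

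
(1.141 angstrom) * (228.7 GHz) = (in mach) 0.07664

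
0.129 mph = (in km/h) 0.2076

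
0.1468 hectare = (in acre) 0.3628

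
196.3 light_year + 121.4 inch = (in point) 5.264e+21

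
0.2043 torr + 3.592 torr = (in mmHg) 3.796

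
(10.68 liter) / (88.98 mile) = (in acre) 1.843e-11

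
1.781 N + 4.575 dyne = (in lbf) 0.4004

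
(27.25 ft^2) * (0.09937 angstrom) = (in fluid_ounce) 8.506e-07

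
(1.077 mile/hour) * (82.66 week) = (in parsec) 7.8e-10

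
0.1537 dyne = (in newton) 1.537e-06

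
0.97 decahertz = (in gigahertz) 9.7e-09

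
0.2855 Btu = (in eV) 1.88e+21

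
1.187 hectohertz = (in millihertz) 1.187e+05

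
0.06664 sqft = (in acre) 1.53e-06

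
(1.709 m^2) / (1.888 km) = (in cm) 0.09052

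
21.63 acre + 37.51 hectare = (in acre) 114.3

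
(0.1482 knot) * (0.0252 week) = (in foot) 3812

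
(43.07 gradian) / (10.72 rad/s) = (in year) 2.001e-09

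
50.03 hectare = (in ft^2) 5.385e+06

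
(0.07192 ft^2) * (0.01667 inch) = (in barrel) 1.779e-05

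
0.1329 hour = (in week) 0.0007911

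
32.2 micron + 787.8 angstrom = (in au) 2.158e-16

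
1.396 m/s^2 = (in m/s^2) 1.396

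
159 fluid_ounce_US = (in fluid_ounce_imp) 165.5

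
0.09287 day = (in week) 0.01327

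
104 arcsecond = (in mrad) 0.5042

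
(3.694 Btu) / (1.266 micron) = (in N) 3.078e+09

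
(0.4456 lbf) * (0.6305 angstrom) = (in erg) 0.00125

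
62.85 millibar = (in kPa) 6.285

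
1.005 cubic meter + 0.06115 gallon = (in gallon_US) 265.6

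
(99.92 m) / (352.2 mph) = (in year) 2.012e-08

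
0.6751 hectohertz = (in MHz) 6.751e-05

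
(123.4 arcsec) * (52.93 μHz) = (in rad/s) 3.167e-08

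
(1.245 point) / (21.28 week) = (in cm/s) 3.413e-09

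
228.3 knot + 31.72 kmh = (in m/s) 126.3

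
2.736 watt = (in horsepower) 0.003669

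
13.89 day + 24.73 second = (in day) 13.89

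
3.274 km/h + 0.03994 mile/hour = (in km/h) 3.338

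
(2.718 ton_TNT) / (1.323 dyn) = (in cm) 8.596e+16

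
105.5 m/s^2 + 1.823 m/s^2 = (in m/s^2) 107.3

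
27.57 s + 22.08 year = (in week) 1151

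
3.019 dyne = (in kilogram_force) 3.079e-06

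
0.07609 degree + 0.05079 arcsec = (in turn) 0.0002114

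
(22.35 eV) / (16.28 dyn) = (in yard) 2.405e-14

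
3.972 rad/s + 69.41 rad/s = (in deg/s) 4204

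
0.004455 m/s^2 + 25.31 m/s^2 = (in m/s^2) 25.31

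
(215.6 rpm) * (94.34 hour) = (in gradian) 4.882e+08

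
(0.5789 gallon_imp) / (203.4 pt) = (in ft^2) 0.3948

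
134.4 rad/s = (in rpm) 1283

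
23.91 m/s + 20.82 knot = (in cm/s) 3462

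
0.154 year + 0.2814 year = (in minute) 2.288e+05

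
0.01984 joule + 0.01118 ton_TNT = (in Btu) 4.434e+04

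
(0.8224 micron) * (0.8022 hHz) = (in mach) 1.938e-07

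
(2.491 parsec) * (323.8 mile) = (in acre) 9.898e+18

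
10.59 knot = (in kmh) 19.61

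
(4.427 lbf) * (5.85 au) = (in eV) 1.076e+32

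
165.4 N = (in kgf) 16.87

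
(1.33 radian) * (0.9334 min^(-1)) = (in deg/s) 1.185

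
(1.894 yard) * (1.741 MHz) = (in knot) 5.861e+06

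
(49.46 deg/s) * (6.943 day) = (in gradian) 3.297e+07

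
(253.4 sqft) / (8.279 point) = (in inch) 3.173e+05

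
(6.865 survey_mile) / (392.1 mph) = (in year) 1.999e-06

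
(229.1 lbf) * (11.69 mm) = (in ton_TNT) 2.847e-09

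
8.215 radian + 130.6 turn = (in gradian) 5.276e+04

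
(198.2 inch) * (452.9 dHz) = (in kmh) 820.8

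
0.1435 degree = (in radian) 0.002505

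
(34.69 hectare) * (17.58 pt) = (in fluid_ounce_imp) 7.572e+07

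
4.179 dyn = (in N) 4.179e-05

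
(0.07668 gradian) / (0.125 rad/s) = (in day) 1.115e-07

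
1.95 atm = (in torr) 1482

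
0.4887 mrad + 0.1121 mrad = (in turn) 9.562e-05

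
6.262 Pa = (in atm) 6.18e-05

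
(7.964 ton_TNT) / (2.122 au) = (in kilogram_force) 0.0107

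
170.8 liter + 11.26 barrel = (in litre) 1961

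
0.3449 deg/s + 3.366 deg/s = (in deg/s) 3.711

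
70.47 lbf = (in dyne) 3.135e+07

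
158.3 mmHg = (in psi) 3.061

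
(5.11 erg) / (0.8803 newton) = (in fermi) 5.805e+08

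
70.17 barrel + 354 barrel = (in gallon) 1.782e+04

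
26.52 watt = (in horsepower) 0.03556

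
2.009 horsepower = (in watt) 1498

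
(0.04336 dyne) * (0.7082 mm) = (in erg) 0.003071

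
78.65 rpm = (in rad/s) 8.236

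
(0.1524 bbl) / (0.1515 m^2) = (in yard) 0.1749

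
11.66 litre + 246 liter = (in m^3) 0.2577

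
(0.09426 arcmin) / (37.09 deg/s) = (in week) 7.003e-11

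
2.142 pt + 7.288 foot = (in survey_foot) 7.29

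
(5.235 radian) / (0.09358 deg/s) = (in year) 0.0001016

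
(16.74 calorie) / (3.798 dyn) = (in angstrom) 1.844e+16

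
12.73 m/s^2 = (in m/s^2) 12.73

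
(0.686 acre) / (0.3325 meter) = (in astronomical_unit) 5.581e-08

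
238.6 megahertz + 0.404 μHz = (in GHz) 0.2386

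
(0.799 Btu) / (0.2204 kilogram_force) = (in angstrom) 3.9e+12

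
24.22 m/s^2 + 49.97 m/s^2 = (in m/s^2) 74.19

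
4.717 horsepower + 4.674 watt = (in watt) 3522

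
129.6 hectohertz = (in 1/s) 1.296e+04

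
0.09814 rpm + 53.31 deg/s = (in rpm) 8.983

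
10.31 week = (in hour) 1732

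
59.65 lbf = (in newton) 265.3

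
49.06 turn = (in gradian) 1.962e+04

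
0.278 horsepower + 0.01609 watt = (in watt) 207.3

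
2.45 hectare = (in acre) 6.054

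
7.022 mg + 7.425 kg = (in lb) 16.37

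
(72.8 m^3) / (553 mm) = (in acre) 0.03253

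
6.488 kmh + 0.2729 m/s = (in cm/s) 207.5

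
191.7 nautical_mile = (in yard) 3.883e+05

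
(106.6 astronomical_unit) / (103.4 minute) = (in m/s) 2.57e+09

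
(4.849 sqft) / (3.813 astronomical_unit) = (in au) 5.279e-24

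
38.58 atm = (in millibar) 3.909e+04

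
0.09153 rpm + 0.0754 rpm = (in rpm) 0.1669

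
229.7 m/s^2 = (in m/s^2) 229.7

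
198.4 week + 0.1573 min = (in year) 3.805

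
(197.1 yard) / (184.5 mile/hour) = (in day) 2.529e-05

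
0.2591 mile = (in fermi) 4.17e+17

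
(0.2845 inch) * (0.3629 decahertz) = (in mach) 7.702e-05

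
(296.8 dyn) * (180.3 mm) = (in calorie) 0.0001279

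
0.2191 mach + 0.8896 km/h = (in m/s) 74.85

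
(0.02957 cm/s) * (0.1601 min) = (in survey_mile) 1.765e-06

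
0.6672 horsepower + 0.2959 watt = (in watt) 497.8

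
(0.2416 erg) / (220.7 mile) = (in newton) 6.802e-14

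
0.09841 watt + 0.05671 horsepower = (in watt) 42.39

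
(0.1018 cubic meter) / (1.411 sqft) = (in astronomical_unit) 5.191e-12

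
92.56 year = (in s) 2.919e+09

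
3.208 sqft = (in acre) 7.365e-05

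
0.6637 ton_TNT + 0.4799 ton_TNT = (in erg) 4.785e+16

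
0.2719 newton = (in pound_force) 0.06113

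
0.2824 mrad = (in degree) 0.01618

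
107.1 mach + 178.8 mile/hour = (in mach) 107.3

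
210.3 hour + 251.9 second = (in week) 1.252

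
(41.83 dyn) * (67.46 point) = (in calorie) 2.379e-06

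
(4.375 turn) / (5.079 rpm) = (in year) 1.639e-06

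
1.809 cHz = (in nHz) 1.809e+07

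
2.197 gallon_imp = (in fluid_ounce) 337.7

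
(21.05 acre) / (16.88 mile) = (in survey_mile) 0.001948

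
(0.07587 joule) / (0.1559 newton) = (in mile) 0.0003024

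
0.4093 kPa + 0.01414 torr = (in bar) 0.004112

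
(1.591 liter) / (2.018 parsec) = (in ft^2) 2.75e-19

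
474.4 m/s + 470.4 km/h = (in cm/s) 6.051e+04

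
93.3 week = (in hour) 1.567e+04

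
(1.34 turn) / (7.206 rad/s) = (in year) 3.705e-08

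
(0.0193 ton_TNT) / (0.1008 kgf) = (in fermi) 8.169e+22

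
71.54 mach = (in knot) 4.735e+04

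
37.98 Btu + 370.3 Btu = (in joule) 4.308e+05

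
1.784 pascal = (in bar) 1.784e-05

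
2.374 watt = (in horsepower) 0.003184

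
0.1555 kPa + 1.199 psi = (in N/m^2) 8422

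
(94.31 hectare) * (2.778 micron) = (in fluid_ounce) 8.859e+04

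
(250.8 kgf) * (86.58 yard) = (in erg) 1.947e+12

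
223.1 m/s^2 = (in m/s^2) 223.1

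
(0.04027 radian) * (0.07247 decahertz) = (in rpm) 0.2787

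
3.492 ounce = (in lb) 0.2182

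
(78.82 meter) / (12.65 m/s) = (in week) 1.03e-05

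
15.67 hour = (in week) 0.09327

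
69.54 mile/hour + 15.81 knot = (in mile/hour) 87.73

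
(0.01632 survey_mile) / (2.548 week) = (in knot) 3.313e-05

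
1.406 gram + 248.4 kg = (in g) 2.484e+05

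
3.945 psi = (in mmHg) 204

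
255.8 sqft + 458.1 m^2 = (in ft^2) 5187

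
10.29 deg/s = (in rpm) 1.715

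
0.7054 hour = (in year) 8.053e-05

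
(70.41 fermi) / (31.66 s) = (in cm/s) 2.224e-13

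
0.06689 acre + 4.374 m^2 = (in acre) 0.06797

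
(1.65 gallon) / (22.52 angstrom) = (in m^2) 2.774e+06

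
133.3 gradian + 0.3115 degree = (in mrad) 2099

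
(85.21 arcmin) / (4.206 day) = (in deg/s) 3.908e-06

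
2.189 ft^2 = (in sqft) 2.189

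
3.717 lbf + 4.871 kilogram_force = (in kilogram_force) 6.557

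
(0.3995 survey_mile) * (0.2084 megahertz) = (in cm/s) 1.34e+10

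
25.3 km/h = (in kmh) 25.3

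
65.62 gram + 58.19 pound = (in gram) 2.646e+04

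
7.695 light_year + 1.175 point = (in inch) 2.866e+18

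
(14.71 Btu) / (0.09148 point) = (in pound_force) 1.081e+08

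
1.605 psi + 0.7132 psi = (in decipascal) 1.598e+05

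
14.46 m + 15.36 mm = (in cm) 1448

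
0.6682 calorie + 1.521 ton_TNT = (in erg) 6.364e+16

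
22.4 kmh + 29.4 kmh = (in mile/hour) 32.19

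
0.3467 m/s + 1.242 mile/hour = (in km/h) 3.247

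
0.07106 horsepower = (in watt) 52.99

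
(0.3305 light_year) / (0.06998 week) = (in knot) 1.436e+11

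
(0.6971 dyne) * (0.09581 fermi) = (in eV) 0.004169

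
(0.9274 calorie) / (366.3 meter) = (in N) 0.01059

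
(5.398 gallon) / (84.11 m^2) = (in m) 0.0002429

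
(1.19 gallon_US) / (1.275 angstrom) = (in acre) 8730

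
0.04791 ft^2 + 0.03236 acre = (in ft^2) 1410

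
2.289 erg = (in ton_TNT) 5.471e-17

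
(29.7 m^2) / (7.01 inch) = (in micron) 1.668e+08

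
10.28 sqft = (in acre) 0.000236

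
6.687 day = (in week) 0.9553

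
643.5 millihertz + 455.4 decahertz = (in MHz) 0.004555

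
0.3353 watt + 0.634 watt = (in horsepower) 0.0013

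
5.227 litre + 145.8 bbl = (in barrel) 145.8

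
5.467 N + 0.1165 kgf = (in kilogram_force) 0.674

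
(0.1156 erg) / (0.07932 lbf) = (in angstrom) 327.6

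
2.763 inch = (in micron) 7.018e+04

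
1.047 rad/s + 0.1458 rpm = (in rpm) 10.14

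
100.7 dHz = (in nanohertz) 1.007e+10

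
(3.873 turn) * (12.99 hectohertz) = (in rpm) 3.019e+05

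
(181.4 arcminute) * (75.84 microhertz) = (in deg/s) 0.0002293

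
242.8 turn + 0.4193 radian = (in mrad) 1.526e+06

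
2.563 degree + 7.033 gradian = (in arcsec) 3.201e+04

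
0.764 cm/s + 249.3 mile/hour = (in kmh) 401.2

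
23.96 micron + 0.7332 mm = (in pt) 2.146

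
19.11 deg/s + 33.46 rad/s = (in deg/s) 1936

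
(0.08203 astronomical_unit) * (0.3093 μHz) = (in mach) 11.15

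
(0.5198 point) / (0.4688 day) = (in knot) 8.8e-09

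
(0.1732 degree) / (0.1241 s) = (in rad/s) 0.02436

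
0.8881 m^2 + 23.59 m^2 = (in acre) 0.006049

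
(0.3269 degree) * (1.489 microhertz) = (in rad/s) 8.495e-09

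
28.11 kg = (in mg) 2.811e+07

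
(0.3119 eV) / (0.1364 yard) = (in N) 4.007e-19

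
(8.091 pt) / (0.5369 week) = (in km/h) 3.164e-08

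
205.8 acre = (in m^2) 8.328e+05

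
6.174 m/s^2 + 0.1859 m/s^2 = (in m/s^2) 6.36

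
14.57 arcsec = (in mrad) 0.07064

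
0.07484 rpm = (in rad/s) 0.007837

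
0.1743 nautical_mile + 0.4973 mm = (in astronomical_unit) 2.158e-09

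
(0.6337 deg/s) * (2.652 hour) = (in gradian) 6722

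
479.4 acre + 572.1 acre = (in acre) 1052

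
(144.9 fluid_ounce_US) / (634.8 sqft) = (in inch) 0.002861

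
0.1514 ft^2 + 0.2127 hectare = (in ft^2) 2.289e+04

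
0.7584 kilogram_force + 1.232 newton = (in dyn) 8.669e+05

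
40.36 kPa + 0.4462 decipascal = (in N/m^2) 4.036e+04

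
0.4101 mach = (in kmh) 502.7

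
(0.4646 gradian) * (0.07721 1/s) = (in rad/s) 0.0005635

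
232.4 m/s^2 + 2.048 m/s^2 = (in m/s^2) 234.4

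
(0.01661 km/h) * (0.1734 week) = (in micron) 4.839e+08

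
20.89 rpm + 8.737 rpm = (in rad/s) 3.103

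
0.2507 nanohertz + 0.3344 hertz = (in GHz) 3.344e-10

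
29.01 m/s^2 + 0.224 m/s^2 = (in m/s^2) 29.23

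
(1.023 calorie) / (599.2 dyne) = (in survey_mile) 0.4439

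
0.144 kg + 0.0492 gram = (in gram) 144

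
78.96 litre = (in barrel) 0.4966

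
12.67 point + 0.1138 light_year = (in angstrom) 1.077e+25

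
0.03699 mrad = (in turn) 5.887e-06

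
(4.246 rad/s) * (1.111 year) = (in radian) 1.488e+08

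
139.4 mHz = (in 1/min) 8.364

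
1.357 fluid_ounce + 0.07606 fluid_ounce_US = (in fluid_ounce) 1.433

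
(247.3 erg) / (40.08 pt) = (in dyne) 174.9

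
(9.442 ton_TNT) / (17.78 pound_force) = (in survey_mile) 3.104e+05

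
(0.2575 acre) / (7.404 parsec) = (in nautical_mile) 2.463e-18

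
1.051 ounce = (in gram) 29.8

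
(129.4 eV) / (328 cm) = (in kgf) 6.445e-19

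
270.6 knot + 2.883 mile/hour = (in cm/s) 1.405e+04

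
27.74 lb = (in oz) 443.8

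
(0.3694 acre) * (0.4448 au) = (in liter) 9.947e+16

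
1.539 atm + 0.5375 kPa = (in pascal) 1.565e+05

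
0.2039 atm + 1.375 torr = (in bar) 0.2084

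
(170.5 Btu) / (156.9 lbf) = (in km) 0.2577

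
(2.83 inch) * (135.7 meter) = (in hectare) 0.0009754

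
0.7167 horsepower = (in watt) 534.4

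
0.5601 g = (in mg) 560.1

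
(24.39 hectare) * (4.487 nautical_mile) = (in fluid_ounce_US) 6.853e+13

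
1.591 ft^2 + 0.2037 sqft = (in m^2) 0.1667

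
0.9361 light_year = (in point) 2.51e+19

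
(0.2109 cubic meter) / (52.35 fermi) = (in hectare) 4.029e+08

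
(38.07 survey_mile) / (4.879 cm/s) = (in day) 14.53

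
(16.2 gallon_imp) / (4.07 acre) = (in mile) 2.778e-09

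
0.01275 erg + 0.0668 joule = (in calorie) 0.01597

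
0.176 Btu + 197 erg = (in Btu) 0.176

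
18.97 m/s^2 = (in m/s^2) 18.97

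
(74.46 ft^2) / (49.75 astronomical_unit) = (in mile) 5.775e-16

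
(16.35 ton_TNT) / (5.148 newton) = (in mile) 8.257e+06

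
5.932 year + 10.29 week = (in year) 6.129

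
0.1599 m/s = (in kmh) 0.5756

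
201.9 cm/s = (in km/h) 7.268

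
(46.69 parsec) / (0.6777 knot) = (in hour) 1.148e+15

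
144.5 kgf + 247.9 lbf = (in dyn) 2.52e+08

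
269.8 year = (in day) 9.848e+04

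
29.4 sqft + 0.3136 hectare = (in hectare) 0.3139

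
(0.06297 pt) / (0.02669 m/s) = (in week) 1.376e-09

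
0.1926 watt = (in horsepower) 0.0002583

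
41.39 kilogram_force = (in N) 405.9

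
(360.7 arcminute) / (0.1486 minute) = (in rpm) 0.1124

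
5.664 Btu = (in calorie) 1428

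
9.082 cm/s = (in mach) 0.0002667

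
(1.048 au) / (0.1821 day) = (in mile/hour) 2.229e+07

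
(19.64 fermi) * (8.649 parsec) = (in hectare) 0.5242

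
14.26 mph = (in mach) 0.01872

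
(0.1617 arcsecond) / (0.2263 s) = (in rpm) 3.308e-05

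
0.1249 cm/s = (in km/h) 0.004496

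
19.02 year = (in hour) 1.666e+05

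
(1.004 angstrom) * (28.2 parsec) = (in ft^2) 9.404e+08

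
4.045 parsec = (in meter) 1.248e+17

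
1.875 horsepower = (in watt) 1398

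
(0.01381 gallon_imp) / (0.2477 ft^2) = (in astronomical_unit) 1.824e-14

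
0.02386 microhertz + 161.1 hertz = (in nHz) 1.611e+11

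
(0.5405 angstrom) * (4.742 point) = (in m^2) 9.042e-14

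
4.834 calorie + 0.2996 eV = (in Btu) 0.01917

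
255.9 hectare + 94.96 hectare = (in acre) 867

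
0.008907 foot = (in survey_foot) 0.008907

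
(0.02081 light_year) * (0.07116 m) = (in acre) 3.462e+09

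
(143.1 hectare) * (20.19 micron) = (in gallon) 7632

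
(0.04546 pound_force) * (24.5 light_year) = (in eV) 2.925e+35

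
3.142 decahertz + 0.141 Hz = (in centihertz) 3156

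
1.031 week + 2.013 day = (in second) 7.975e+05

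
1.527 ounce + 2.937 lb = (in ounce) 48.52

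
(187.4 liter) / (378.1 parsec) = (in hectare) 1.606e-24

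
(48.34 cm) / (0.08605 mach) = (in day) 1.91e-07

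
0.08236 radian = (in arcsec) 1.699e+04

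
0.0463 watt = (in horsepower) 6.209e-05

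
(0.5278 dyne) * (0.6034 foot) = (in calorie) 2.32e-07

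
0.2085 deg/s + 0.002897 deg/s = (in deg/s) 0.2114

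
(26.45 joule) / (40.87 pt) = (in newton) 1835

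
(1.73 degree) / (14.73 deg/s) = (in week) 1.942e-07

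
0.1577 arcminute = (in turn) 7.301e-06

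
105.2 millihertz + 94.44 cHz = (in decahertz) 0.105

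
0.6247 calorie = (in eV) 1.631e+19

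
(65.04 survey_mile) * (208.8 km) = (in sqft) 2.353e+11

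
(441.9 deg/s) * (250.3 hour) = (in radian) 6.95e+06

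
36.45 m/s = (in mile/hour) 81.54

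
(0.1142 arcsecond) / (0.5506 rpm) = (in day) 1.111e-10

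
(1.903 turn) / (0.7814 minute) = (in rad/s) 0.255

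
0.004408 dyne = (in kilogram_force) 4.495e-09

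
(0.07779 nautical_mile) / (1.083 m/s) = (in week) 0.00022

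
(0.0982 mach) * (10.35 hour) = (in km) 1246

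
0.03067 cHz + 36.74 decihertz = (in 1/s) 3.674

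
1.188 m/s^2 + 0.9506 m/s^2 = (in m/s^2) 2.139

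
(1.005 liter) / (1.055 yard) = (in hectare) 1.042e-07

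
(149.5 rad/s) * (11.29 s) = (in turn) 268.6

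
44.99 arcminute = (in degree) 0.7498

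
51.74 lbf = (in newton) 230.2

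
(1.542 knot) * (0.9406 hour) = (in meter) 2686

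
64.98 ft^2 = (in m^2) 6.037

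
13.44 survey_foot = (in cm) 409.7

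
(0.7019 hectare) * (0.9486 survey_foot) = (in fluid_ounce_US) 6.862e+07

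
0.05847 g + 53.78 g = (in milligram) 5.384e+04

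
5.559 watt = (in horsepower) 0.007455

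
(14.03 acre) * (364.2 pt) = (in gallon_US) 1.927e+06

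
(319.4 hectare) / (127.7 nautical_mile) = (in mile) 0.008392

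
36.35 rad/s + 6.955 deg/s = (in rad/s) 36.47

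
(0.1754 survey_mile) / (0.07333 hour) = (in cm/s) 106.9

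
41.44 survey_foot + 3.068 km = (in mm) 3.081e+06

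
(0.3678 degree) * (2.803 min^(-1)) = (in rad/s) 0.0002999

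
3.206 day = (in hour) 76.94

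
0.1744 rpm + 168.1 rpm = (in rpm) 168.3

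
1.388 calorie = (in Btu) 0.005504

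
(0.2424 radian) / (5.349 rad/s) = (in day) 5.245e-07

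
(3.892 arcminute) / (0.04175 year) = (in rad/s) 8.599e-10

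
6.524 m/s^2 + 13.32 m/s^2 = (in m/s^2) 19.84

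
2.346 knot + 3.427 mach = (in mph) 2613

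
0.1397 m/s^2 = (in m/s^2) 0.1397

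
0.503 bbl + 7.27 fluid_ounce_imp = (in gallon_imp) 17.64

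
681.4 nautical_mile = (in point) 3.577e+09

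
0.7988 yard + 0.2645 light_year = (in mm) 2.502e+18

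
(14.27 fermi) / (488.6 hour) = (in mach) 2.383e-23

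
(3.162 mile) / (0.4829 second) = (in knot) 2.048e+04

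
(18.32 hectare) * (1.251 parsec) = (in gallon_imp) 1.556e+24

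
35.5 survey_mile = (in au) 3.819e-07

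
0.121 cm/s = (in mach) 3.554e-06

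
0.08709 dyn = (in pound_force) 1.958e-07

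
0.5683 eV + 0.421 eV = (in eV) 0.9893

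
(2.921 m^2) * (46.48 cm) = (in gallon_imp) 298.6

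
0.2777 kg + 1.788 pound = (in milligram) 1.089e+06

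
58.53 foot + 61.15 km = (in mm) 6.117e+07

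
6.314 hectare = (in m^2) 6.314e+04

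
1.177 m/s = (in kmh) 4.237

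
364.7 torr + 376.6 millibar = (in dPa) 8.628e+05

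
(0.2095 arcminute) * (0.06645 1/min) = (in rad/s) 6.749e-08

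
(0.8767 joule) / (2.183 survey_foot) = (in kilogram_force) 0.1344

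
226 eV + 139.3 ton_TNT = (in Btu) 5.524e+08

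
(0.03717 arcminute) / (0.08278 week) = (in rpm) 2.062e-09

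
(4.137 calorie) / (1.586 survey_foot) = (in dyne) 3.581e+06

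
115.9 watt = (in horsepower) 0.1554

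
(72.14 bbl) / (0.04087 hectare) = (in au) 1.876e-13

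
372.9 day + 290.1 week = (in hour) 5.769e+04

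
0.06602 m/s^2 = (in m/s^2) 0.06602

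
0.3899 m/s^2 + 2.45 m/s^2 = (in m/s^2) 2.84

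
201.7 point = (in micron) 7.116e+04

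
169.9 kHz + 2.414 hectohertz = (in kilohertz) 170.1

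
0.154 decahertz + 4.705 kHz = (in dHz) 4.707e+04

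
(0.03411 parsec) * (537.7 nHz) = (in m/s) 5.659e+08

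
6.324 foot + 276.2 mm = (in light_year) 2.329e-16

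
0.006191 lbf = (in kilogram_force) 0.002808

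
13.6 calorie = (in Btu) 0.05393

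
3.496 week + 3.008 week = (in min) 6.556e+04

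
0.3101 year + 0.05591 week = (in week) 16.23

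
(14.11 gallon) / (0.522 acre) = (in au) 1.69e-16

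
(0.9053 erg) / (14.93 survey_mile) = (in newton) 3.768e-12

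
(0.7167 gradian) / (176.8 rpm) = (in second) 0.0006081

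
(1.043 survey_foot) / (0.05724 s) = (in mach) 0.01631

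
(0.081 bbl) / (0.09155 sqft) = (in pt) 4292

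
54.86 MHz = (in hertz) 5.486e+07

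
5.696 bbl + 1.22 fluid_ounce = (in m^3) 0.9056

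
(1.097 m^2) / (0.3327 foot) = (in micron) 1.082e+07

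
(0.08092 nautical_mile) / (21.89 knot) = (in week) 2.2e-05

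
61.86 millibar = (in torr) 46.4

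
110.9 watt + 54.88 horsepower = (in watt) 4.103e+04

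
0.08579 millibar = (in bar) 8.579e-05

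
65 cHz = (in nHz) 6.5e+08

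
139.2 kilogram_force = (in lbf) 306.9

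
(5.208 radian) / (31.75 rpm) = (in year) 4.967e-08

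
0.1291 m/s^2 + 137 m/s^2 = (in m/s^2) 137.1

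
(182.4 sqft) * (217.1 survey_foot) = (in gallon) 2.962e+05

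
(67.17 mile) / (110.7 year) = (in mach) 9.094e-08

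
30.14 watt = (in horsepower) 0.04042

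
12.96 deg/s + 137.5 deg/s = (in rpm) 25.08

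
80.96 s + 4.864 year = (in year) 4.864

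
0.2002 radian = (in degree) 11.47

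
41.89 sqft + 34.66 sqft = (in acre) 0.001757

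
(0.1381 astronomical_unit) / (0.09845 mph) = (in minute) 7.824e+09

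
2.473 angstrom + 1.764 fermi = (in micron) 0.0002473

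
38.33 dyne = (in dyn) 38.33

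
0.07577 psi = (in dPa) 5224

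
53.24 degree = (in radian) 0.9292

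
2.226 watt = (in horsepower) 0.002985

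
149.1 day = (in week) 21.3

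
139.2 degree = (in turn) 0.3867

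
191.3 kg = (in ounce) 6748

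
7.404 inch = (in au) 1.257e-12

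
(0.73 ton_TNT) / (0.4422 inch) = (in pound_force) 6.113e+10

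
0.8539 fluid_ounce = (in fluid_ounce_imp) 0.8888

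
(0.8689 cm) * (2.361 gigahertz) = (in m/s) 2.051e+07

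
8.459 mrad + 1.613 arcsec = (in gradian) 0.539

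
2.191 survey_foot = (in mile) 0.000415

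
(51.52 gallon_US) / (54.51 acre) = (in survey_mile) 5.493e-10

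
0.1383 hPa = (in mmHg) 0.1037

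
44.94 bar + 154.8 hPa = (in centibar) 4509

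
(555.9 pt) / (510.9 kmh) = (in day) 1.599e-08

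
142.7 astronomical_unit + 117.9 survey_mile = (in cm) 2.135e+15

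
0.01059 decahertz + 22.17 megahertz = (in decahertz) 2.217e+06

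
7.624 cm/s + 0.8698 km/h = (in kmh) 1.144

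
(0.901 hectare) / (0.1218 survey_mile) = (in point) 1.303e+05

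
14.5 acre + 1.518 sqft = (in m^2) 5.868e+04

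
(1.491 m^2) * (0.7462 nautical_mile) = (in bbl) 1.296e+04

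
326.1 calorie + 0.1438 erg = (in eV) 8.516e+21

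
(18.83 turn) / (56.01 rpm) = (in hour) 0.005603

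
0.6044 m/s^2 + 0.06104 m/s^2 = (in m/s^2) 0.6654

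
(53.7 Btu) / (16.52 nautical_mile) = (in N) 1.852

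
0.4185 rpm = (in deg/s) 2.511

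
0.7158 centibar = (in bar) 0.007158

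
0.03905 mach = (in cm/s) 1330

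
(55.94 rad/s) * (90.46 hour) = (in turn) 2.899e+06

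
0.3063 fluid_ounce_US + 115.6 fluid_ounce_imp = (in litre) 3.294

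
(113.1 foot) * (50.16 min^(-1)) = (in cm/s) 2882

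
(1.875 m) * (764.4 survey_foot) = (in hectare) 0.04369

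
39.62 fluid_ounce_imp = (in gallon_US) 0.2974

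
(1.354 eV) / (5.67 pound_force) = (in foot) 2.822e-20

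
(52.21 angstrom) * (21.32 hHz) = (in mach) 3.269e-08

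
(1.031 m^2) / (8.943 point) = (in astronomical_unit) 2.184e-09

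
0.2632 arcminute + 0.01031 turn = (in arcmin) 223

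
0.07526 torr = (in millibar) 0.1003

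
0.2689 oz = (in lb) 0.01681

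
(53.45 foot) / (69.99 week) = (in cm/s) 3.849e-05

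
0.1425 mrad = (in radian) 0.0001425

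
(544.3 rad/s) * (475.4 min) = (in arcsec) 3.202e+12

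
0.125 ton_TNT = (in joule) 5.23e+08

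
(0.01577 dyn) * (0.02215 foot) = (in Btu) 1.009e-12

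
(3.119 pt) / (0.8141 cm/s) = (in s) 0.1352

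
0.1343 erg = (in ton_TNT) 3.21e-18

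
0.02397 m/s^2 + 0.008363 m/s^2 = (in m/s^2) 0.03233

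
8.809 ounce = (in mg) 2.497e+05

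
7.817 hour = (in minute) 469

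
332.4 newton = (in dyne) 3.324e+07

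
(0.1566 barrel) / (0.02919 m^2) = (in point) 2418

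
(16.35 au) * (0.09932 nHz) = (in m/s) 242.9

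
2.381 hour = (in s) 8572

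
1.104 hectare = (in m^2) 1.104e+04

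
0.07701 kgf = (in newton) 0.7552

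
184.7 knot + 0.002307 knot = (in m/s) 95.02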